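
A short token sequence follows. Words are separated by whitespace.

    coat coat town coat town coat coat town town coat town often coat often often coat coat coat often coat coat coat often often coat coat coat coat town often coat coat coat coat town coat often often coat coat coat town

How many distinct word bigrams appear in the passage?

8

42 tokens → 41 bigram windows in total.
Repeated bigrams (each contributes count−1 duplicates):
  coat coat: 14
  coat town: 7
  often coat: 6
  coat often: 4
  town coat: 4
  often often: 3
  town often: 2
33 duplicate windows → 41 − 33 = 8 distinct.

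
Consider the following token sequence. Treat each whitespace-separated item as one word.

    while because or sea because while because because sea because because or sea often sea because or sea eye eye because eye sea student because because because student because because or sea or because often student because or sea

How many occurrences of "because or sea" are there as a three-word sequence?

5

Scanning the 37 overlapping trigram windows for "because or sea":
  position 2–4: because or sea
  position 11–13: because or sea
  position 16–18: because or sea
  position 30–32: because or sea
  position 37–39: because or sea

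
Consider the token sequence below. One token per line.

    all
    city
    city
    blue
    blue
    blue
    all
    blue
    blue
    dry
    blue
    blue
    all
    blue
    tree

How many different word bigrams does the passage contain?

9

15 tokens → 14 bigram windows in total.
Repeated bigrams (each contributes count−1 duplicates):
  blue blue: 4
  all blue: 2
  blue all: 2
5 duplicate windows → 14 − 5 = 9 distinct.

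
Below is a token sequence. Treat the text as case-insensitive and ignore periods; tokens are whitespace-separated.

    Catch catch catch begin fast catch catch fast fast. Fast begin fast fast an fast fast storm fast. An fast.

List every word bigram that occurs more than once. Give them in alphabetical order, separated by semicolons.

an fast; begin fast; catch catch; fast an; fast fast

Bigram counts meeting the condition (more than once):
  an fast: 2
  begin fast: 2
  catch catch: 3
  fast an: 2
  fast fast: 4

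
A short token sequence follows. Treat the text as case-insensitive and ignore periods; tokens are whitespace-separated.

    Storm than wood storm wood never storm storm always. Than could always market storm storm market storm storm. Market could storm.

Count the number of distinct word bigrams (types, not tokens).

16

21 tokens → 20 bigram windows in total.
Repeated bigrams (each contributes count−1 duplicates):
  storm storm: 3
  market storm: 2
  storm market: 2
4 duplicate windows → 20 − 4 = 16 distinct.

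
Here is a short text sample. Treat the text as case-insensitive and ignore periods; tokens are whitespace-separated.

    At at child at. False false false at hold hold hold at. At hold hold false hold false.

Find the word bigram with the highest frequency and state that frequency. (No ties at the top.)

"hold hold", 3 times

Bigram frequencies (highest first):
  hold hold: 3
  at at: 2
  false false: 2
  at hold: 2
  hold false: 2
  at child: 1
  … (5 more, each ≤ 1)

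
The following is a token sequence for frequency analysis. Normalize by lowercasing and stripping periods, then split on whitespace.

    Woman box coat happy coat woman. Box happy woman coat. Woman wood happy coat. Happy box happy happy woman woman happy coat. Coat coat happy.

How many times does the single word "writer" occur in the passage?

0

Scanning the 25 tokens for "writer":
  (none found)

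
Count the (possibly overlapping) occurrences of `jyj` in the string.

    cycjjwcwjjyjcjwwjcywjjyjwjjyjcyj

3

Sliding a length-3 window over the 32 characters (30 positions):
  position 10–12: jyj
  position 22–24: jyj
  position 27–29: jyj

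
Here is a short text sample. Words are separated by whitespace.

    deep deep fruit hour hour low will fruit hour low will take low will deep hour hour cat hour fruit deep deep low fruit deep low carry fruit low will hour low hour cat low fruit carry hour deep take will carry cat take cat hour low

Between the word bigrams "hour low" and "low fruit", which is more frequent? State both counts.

"hour low" (4 vs 2)

"hour low": 4 occurrences
"low fruit": 2 occurrences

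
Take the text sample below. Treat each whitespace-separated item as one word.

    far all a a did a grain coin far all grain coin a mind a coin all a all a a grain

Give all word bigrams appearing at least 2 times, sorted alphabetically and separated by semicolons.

a a; a grain; all a; far all; grain coin

Bigram counts meeting the condition (at least 2 times):
  a a: 2
  a grain: 2
  all a: 3
  far all: 2
  grain coin: 2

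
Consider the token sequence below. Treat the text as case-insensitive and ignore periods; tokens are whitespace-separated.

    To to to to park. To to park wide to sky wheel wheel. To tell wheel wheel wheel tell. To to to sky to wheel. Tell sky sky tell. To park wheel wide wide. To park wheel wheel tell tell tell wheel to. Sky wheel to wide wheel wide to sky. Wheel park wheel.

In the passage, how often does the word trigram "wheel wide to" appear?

1

Scanning the 52 overlapping trigram windows for "wheel wide to":
  position 48–50: wheel wide to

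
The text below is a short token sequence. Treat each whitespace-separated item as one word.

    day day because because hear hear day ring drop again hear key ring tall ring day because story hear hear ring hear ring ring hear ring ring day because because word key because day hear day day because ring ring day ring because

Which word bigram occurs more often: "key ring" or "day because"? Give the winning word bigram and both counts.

"day because" (4 vs 1)

"key ring": 1 occurrence
"day because": 4 occurrences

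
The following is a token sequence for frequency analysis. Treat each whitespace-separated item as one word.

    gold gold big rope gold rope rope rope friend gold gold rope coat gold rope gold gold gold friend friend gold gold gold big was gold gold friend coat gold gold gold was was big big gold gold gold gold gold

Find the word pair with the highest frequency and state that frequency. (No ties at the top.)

Bigram frequencies (highest first):
  gold gold: 13
  gold rope: 3
  gold big: 2
  rope gold: 2
  rope rope: 2
  friend gold: 2
  … (14 more, each ≤ 2)

"gold gold", 13 times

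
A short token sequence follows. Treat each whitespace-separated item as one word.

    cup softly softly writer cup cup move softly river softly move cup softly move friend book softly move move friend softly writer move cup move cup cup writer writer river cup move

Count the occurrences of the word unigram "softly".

7

Scanning the 32 tokens for "softly":
  position 2: softly
  position 3: softly
  position 8: softly
  position 10: softly
  position 13: softly
  position 17: softly
  position 21: softly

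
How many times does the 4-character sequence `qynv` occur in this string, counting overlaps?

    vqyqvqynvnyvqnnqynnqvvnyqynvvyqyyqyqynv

Sliding a length-4 window over the 39 characters (36 positions):
  position 6–9: qynv
  position 25–28: qynv
  position 36–39: qynv

3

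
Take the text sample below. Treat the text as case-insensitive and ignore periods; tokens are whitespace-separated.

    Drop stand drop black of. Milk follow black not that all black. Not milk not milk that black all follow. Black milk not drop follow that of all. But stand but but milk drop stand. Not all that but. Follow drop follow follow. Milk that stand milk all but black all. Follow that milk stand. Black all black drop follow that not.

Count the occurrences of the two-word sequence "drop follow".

Scanning the 61 overlapping bigram windows for "drop follow":
  position 24–25: drop follow
  position 41–42: drop follow
  position 59–60: drop follow

3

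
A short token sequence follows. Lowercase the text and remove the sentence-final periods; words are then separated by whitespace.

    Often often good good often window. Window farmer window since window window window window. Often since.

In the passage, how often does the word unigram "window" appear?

7

Scanning the 16 tokens for "window":
  position 6: window
  position 7: window
  position 9: window
  position 11: window
  position 12: window
  position 13: window
  position 14: window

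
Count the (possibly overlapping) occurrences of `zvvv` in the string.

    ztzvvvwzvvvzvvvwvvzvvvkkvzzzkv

4

Sliding a length-4 window over the 30 characters (27 positions):
  position 3–6: zvvv
  position 8–11: zvvv
  position 12–15: zvvv
  position 19–22: zvvv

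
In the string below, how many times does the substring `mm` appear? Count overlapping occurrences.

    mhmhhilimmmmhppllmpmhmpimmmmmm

8

Sliding a length-2 window over the 30 characters (29 positions):
  position 9–10: mm
  position 10–11: mm
  position 11–12: mm
  position 25–26: mm
  position 26–27: mm
  position 27–28: mm
  position 28–29: mm
  position 29–30: mm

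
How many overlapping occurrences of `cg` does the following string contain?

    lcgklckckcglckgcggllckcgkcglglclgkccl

5

Sliding a length-2 window over the 37 characters (36 positions):
  position 2–3: cg
  position 10–11: cg
  position 16–17: cg
  position 23–24: cg
  position 26–27: cg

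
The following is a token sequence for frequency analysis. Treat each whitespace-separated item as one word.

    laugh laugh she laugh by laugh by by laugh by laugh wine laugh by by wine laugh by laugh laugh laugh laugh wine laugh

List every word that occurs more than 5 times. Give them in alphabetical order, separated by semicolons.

Unigram counts meeting the condition (more than 5 times):
  by: 7
  laugh: 13

by; laugh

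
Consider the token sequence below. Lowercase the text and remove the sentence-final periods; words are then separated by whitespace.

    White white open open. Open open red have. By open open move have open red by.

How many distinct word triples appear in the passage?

16 tokens → 14 trigram windows in total.
Repeated trigrams (each contributes count−1 duplicates):
  open open open: 2
1 duplicate windows → 14 − 1 = 13 distinct.

13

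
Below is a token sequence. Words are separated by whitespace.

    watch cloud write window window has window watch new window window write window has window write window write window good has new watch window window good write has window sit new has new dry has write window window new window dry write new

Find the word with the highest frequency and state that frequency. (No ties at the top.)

"window", 15 times

Unigram frequencies (highest first):
  window: 15
  write: 7
  has: 6
  new: 6
  watch: 3
  good: 2
  … (3 more, each ≤ 2)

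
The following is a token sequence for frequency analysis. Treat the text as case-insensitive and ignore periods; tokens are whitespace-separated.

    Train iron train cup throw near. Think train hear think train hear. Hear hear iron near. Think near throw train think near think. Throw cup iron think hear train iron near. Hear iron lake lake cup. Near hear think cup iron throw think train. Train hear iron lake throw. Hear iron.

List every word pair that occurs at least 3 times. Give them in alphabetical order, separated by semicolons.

Bigram counts meeting the condition (at least 3 times):
  hear iron: 4
  near think: 3
  think train: 3
  train hear: 3

hear iron; near think; think train; train hear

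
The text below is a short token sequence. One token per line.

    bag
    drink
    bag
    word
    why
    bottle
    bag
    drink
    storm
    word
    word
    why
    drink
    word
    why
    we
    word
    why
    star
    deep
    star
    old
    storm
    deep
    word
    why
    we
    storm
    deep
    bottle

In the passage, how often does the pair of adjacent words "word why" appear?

5

Scanning the 29 overlapping bigram windows for "word why":
  position 4–5: word why
  position 11–12: word why
  position 14–15: word why
  position 17–18: word why
  position 25–26: word why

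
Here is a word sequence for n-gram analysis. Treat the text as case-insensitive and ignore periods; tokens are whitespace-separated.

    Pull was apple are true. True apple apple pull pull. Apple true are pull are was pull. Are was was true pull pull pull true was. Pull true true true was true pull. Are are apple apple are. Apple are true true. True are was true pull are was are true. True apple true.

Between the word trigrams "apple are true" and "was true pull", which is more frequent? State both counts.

"was true pull" (3 vs 2)

"apple are true": 2 occurrences
"was true pull": 3 occurrences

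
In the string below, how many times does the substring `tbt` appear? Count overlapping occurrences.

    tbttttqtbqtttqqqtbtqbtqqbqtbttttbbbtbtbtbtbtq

Sliding a length-3 window over the 45 characters (43 positions):
  position 1–3: tbt
  position 17–19: tbt
  position 27–29: tbt
  position 36–38: tbt
  position 38–40: tbt
  position 40–42: tbt
  position 42–44: tbt

7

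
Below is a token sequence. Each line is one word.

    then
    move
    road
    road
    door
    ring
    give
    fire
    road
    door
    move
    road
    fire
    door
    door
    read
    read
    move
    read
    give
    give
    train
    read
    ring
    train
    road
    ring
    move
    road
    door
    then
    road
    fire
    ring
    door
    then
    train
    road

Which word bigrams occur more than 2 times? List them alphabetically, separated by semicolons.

Bigram counts meeting the condition (more than 2 times):
  move road: 3
  road door: 3

move road; road door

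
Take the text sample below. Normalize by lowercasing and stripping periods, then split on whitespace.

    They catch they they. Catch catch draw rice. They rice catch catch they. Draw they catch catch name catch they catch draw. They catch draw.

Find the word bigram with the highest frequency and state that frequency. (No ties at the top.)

"they catch", 5 times

Bigram frequencies (highest first):
  they catch: 5
  catch they: 3
  catch catch: 3
  catch draw: 3
  draw they: 2
  they they: 1
  … (7 more, each ≤ 1)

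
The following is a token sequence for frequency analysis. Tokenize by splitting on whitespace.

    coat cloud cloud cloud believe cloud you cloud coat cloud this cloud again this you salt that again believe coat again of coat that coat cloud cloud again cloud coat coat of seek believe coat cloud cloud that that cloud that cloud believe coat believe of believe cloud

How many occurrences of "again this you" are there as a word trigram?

Scanning the 46 overlapping trigram windows for "again this you":
  position 13–15: again this you

1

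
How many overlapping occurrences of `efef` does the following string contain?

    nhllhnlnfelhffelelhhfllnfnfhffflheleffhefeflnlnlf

1

Sliding a length-4 window over the 49 characters (46 positions):
  position 40–43: efef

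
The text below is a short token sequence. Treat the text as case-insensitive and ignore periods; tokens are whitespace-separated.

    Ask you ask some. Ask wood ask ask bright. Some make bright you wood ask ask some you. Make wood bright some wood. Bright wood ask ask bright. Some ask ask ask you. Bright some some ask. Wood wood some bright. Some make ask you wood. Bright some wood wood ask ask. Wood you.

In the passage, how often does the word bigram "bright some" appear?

6

Scanning the 53 overlapping bigram windows for "bright some":
  position 9–10: bright some
  position 21–22: bright some
  position 28–29: bright some
  position 34–35: bright some
  position 41–42: bright some
  position 47–48: bright some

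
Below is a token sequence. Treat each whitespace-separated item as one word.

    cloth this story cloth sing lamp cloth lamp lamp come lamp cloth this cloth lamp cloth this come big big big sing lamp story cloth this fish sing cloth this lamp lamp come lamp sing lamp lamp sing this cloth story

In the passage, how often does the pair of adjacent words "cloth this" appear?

5

Scanning the 40 overlapping bigram windows for "cloth this":
  position 1–2: cloth this
  position 12–13: cloth this
  position 16–17: cloth this
  position 25–26: cloth this
  position 29–30: cloth this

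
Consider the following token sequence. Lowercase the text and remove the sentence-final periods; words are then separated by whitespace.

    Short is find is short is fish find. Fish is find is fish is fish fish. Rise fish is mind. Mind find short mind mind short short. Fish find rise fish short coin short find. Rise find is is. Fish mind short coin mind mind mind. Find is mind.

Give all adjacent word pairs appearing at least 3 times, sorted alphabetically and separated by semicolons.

Bigram counts meeting the condition (at least 3 times):
  find is: 4
  fish is: 3
  is fish: 4
  mind mind: 4

find is; fish is; is fish; mind mind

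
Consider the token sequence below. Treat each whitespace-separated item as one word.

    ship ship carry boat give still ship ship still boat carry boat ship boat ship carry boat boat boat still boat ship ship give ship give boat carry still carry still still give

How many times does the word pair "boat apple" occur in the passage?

Scanning the 32 overlapping bigram windows for "boat apple":
  (none found)

0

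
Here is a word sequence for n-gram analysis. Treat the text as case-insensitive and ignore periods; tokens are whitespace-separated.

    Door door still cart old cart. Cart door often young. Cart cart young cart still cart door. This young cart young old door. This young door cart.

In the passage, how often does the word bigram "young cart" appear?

Scanning the 26 overlapping bigram windows for "young cart":
  position 10–11: young cart
  position 13–14: young cart
  position 19–20: young cart

3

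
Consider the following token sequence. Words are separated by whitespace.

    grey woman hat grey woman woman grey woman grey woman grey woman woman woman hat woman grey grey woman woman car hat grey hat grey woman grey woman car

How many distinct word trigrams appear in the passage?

29 tokens → 27 trigram windows in total.
Repeated trigrams (each contributes count−1 duplicates):
  woman grey woman: 4
  grey woman grey: 3
  grey woman woman: 3
  hat grey woman: 2
8 duplicate windows → 27 − 8 = 19 distinct.

19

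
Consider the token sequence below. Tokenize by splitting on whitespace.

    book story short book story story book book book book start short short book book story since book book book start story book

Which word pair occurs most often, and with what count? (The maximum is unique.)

Bigram frequencies (highest first):
  book book: 6
  book story: 3
  short book: 2
  story book: 2
  book start: 2
  story short: 1
  … (6 more, each ≤ 1)

"book book", 6 times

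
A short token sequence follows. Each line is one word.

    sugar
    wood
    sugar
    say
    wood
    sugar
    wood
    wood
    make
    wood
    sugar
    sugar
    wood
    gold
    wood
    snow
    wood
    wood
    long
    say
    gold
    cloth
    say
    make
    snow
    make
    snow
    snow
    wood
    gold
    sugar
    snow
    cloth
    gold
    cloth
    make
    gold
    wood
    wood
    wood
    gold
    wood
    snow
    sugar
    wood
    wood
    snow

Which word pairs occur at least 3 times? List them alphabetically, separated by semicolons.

gold wood; sugar wood; wood gold; wood snow; wood sugar; wood wood

Bigram counts meeting the condition (at least 3 times):
  gold wood: 3
  sugar wood: 4
  wood gold: 3
  wood snow: 3
  wood sugar: 3
  wood wood: 5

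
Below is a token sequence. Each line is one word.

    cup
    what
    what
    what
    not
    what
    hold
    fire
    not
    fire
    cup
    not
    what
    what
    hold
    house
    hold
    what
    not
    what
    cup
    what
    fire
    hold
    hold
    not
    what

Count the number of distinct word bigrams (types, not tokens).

27 tokens → 26 bigram windows in total.
Repeated bigrams (each contributes count−1 duplicates):
  not what: 4
  what what: 3
  cup what: 2
  what hold: 2
  what not: 2
8 duplicate windows → 26 − 8 = 18 distinct.

18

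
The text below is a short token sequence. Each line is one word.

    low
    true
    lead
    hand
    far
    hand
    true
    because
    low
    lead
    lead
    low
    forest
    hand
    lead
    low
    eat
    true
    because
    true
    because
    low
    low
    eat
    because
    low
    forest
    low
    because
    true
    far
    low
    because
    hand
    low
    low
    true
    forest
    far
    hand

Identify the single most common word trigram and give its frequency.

Trigram frequencies (highest first):
  true because low: 2
  low true lead: 1
  true lead hand: 1
  lead hand far: 1
  hand far hand: 1
  far hand true: 1
  … (31 more, each ≤ 1)

"true because low", 2 times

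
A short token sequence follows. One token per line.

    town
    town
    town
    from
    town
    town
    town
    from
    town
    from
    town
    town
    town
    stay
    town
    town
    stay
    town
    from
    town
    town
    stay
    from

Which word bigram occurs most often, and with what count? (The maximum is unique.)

Bigram frequencies (highest first):
  town town: 8
  town from: 4
  from town: 4
  town stay: 3
  stay town: 2
  stay from: 1

"town town", 8 times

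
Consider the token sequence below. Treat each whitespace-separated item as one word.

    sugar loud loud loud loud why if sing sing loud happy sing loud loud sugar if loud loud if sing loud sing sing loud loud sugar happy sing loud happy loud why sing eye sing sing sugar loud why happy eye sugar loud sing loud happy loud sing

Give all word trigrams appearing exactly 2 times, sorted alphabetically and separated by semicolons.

happy sing loud; loud happy loud; loud loud loud; loud loud sugar; sing loud loud; sing sing loud

Trigram counts meeting the condition (exactly 2 times):
  happy sing loud: 2
  loud happy loud: 2
  loud loud loud: 2
  loud loud sugar: 2
  sing loud loud: 2
  sing sing loud: 2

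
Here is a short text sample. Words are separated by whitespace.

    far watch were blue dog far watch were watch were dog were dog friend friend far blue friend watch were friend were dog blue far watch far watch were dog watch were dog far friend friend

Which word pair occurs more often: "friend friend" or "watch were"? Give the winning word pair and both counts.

"friend friend": 2 occurrences
"watch were": 6 occurrences

"watch were" (6 vs 2)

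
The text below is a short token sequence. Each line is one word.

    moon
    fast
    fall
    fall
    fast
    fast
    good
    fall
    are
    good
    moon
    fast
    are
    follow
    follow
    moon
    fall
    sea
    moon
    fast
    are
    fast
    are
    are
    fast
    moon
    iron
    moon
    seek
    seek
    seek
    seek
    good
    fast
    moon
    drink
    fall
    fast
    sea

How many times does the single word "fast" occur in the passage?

Scanning the 39 tokens for "fast":
  position 2: fast
  position 5: fast
  position 6: fast
  position 12: fast
  position 20: fast
  position 22: fast
  position 25: fast
  position 34: fast
  position 38: fast

9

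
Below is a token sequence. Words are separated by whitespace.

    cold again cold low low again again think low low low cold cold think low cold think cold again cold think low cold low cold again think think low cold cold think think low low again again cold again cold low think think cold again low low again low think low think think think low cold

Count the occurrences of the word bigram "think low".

7

Scanning the 55 overlapping bigram windows for "think low":
  position 8–9: think low
  position 14–15: think low
  position 21–22: think low
  position 28–29: think low
  position 33–34: think low
  position 50–51: think low
  position 54–55: think low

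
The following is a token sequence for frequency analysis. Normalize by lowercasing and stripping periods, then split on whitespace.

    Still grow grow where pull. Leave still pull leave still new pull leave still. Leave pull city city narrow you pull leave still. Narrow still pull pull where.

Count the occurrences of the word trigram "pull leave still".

4

Scanning the 26 overlapping trigram windows for "pull leave still":
  position 5–7: pull leave still
  position 8–10: pull leave still
  position 12–14: pull leave still
  position 21–23: pull leave still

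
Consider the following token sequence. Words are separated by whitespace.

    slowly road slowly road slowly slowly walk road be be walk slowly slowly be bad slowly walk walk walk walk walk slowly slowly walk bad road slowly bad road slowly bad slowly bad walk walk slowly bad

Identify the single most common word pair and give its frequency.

Bigram frequencies (highest first):
  walk walk: 5
  road slowly: 4
  slowly bad: 4
  slowly slowly: 3
  slowly walk: 3
  walk slowly: 3
  … (11 more, each ≤ 2)

"walk walk", 5 times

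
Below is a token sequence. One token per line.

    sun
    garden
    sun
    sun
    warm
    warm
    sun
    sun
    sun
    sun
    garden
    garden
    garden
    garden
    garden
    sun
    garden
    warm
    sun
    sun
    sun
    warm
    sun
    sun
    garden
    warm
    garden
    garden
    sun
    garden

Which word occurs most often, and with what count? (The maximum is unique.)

Unigram frequencies (highest first):
  sun: 14
  garden: 11
  warm: 5

"sun", 14 times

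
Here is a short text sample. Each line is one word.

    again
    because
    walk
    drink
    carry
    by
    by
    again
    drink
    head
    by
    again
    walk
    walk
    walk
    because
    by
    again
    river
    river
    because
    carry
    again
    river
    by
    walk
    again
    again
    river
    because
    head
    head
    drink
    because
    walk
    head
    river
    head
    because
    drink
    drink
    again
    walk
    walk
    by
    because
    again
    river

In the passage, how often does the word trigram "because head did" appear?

0

Scanning the 46 overlapping trigram windows for "because head did":
  (none found)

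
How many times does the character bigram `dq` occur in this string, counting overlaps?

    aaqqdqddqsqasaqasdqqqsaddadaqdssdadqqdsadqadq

Sliding a length-2 window over the 45 characters (44 positions):
  position 5–6: dq
  position 8–9: dq
  position 18–19: dq
  position 35–36: dq
  position 41–42: dq
  position 44–45: dq

6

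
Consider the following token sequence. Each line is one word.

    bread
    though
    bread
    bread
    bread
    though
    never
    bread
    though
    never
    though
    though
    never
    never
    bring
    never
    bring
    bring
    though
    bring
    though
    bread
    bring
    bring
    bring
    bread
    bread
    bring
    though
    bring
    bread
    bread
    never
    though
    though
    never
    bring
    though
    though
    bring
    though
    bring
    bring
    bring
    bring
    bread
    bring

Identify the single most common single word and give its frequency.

"bring", 16 times

Unigram frequencies (highest first):
  bring: 16
  though: 13
  bread: 11
  never: 7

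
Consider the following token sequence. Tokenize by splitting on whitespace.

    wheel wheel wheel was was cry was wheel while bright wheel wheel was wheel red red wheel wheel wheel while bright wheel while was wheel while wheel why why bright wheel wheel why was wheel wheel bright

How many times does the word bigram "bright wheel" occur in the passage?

Scanning the 36 overlapping bigram windows for "bright wheel":
  position 10–11: bright wheel
  position 21–22: bright wheel
  position 30–31: bright wheel

3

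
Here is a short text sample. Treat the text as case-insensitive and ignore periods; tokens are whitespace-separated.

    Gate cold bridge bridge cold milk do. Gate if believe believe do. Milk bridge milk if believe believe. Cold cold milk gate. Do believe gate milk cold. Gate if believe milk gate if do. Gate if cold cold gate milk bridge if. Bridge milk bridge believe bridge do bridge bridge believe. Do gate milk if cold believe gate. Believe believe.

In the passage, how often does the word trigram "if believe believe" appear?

Scanning the 58 overlapping trigram windows for "if believe believe":
  position 9–11: if believe believe
  position 16–18: if believe believe

2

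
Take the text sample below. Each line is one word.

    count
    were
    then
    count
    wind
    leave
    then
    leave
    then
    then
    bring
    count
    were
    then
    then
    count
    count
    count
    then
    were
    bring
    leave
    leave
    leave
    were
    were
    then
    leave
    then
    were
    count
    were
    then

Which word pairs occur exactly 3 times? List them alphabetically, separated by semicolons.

count were; leave then

Bigram counts meeting the condition (exactly 3 times):
  count were: 3
  leave then: 3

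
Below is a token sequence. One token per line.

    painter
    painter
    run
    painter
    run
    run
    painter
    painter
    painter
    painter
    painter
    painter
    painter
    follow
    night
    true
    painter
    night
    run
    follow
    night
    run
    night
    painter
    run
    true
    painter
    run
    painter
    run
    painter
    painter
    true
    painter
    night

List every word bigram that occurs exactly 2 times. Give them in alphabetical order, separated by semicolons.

Bigram counts meeting the condition (exactly 2 times):
  follow night: 2
  night run: 2
  painter night: 2

follow night; night run; painter night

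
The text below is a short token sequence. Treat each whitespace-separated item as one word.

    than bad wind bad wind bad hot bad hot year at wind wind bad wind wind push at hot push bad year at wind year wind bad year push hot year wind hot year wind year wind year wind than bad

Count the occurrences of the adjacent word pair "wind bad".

Scanning the 40 overlapping bigram windows for "wind bad":
  position 3–4: wind bad
  position 5–6: wind bad
  position 13–14: wind bad
  position 26–27: wind bad

4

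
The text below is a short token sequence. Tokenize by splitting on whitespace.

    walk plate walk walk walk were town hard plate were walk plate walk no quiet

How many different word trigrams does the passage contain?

12

15 tokens → 13 trigram windows in total.
Repeated trigrams (each contributes count−1 duplicates):
  walk plate walk: 2
1 duplicate windows → 13 − 1 = 12 distinct.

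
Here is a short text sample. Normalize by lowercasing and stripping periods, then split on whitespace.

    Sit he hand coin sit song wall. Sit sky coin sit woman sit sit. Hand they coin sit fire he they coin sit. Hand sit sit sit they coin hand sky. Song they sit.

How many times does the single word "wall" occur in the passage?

1

Scanning the 34 tokens for "wall":
  position 7: wall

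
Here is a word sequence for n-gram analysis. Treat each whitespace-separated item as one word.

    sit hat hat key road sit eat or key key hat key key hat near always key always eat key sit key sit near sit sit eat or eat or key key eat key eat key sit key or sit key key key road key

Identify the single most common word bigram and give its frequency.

Bigram frequencies (highest first):
  key key: 5
  eat or: 3
  eat key: 3
  key sit: 3
  sit key: 3
  hat key: 2
  … (20 more, each ≤ 2)

"key key", 5 times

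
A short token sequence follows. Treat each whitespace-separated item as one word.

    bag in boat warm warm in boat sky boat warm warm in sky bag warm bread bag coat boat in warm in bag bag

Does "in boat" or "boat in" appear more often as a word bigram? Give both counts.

"in boat" (2 vs 1)

"in boat": 2 occurrences
"boat in": 1 occurrence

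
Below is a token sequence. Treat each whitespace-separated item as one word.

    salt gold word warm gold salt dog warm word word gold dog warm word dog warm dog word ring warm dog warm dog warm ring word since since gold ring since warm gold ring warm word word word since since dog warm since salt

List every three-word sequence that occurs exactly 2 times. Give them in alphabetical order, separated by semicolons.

dog warm dog; dog warm word; warm dog warm; warm word word; word since since

Trigram counts meeting the condition (exactly 2 times):
  dog warm dog: 2
  dog warm word: 2
  warm dog warm: 2
  warm word word: 2
  word since since: 2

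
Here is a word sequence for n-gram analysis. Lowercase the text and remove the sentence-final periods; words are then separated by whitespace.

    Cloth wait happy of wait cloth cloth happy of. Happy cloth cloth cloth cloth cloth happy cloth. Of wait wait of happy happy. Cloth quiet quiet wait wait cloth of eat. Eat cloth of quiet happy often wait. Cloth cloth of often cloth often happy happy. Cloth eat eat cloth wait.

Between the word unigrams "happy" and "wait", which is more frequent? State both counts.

"happy" (9 vs 8)

"happy": 9 occurrences
"wait": 8 occurrences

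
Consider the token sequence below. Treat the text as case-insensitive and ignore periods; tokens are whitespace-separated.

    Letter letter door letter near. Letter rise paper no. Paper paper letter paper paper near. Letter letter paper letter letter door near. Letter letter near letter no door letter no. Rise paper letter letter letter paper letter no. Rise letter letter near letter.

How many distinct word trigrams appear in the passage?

32

43 tokens → 41 trigram windows in total.
Repeated trigrams (each contributes count−1 duplicates):
  letter near letter: 3
  letter letter door: 2
  letter letter near: 2
  letter letter paper: 2
  letter no rise: 2
  letter paper letter: 2
  near letter letter: 2
  paper letter letter: 2
9 duplicate windows → 41 − 9 = 32 distinct.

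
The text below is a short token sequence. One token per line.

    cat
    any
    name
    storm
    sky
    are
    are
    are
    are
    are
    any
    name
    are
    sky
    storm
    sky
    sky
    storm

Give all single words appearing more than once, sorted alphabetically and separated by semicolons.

any; are; name; sky; storm

Unigram counts meeting the condition (more than once):
  any: 2
  are: 6
  name: 2
  sky: 4
  storm: 3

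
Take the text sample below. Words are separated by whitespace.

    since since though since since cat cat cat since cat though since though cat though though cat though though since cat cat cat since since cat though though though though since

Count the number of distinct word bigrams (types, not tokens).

9

31 tokens → 30 bigram windows in total.
Repeated bigrams (each contributes count−1 duplicates):
  though though: 5
  cat cat: 4
  cat though: 4
  since cat: 4
  though since: 4
  since since: 3
  cat since: 2
  since though: 2
  … (1 more repeated)
21 duplicate windows → 30 − 21 = 9 distinct.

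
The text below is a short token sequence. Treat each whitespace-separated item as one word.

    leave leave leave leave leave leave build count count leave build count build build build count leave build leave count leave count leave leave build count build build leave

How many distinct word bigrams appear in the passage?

9

29 tokens → 28 bigram windows in total.
Repeated bigrams (each contributes count−1 duplicates):
  leave leave: 6
  build count: 4
  count leave: 4
  leave build: 4
  build build: 3
  build leave: 2
  count build: 2
  leave count: 2
19 duplicate windows → 28 − 19 = 9 distinct.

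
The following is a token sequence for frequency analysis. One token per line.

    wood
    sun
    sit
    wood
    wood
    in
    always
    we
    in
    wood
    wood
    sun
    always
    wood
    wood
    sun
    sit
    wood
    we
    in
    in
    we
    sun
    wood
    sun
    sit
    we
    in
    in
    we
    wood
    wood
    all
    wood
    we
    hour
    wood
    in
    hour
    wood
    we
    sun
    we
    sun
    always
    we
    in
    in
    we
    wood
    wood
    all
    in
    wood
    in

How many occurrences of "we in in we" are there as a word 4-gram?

3

Scanning the 52 overlapping 4-gram windows for "we in in we":
  position 19–22: we in in we
  position 27–30: we in in we
  position 46–49: we in in we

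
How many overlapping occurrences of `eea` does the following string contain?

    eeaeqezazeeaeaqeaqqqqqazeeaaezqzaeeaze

4

Sliding a length-3 window over the 38 characters (36 positions):
  position 1–3: eea
  position 10–12: eea
  position 25–27: eea
  position 34–36: eea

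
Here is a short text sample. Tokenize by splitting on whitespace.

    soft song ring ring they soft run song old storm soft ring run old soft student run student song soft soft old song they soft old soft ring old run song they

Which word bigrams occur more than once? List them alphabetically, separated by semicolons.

Bigram counts meeting the condition (more than once):
  old soft: 2
  run song: 2
  soft old: 2
  soft ring: 2
  song they: 2
  they soft: 2

old soft; run song; soft old; soft ring; song they; they soft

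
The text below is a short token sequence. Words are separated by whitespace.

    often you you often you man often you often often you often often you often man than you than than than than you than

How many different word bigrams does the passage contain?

24 tokens → 23 bigram windows in total.
Repeated bigrams (each contributes count−1 duplicates):
  often you: 5
  you often: 4
  than than: 3
  often often: 2
  than you: 2
  you than: 2
12 duplicate windows → 23 − 12 = 11 distinct.

11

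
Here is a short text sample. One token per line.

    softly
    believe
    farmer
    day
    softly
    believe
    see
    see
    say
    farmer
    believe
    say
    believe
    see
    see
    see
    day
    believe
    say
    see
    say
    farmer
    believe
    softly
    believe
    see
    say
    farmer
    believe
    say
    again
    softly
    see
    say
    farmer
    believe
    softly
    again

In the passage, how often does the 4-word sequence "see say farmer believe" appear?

Scanning the 35 overlapping 4-gram windows for "see say farmer believe":
  position 8–11: see say farmer believe
  position 20–23: see say farmer believe
  position 26–29: see say farmer believe
  position 33–36: see say farmer believe

4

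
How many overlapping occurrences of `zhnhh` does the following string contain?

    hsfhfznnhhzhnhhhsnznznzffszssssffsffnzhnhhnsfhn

2

Sliding a length-5 window over the 47 characters (43 positions):
  position 11–15: zhnhh
  position 38–42: zhnhh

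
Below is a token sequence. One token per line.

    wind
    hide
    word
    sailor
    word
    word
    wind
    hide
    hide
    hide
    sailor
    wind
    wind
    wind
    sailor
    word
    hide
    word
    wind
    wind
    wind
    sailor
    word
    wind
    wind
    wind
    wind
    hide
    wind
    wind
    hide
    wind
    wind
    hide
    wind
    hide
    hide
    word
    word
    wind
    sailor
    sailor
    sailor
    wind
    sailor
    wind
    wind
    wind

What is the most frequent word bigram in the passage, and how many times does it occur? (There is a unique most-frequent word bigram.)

Bigram frequencies (highest first):
  wind wind: 11
  wind hide: 6
  word wind: 4
  wind sailor: 4
  hide word: 3
  sailor word: 3
  … (8 more, each ≤ 3)

"wind wind", 11 times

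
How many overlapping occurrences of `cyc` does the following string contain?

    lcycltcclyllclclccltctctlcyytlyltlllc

Sliding a length-3 window over the 37 characters (35 positions):
  position 2–4: cyc

1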